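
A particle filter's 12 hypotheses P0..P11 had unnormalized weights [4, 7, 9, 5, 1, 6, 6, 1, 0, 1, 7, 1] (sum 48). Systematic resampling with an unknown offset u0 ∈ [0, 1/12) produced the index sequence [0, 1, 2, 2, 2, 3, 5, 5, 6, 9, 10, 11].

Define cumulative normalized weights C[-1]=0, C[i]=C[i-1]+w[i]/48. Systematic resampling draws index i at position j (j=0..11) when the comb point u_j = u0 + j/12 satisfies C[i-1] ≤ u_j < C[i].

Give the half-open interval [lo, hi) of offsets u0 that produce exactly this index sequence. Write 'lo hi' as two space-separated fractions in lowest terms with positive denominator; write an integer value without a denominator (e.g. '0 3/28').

C = [1/12, 11/48, 5/12, 25/48, 13/24, 2/3, 19/24, 13/16, 13/16, 5/6, 47/48, 1]
j=0 picked index 0: u0 ∈ [0, 1/12)
j=1 picked index 1: u0 ∈ [0, 7/48)
j=2 picked index 2: u0 ∈ [1/16, 1/4)
j=3 picked index 2: u0 ∈ [-1/48, 1/6)
j=4 picked index 2: u0 ∈ [-5/48, 1/12)
j=5 picked index 3: u0 ∈ [0, 5/48)
j=6 picked index 5: u0 ∈ [1/24, 1/6)
j=7 picked index 5: u0 ∈ [-1/24, 1/12)
j=8 picked index 6: u0 ∈ [0, 1/8)
j=9 picked index 9: u0 ∈ [1/16, 1/12)
j=10 picked index 10: u0 ∈ [0, 7/48)
j=11 picked index 11: u0 ∈ [1/16, 1/12)
intersection: [1/16, 1/12)

1/16 1/12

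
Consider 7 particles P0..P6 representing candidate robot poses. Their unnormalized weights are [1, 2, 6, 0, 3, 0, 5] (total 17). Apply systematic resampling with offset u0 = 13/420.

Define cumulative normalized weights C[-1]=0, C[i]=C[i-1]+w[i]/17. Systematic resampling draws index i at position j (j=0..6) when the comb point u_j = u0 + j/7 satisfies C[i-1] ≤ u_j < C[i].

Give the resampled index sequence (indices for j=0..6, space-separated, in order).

0 1 2 2 4 6 6

C = [1/17, 3/17, 9/17, 9/17, 12/17, 12/17, 1]
j=0: u_0=13/420 ∈ [0, 1/17) → index 0
j=1: u_1=73/420 ∈ [1/17, 3/17) → index 1
j=2: u_2=19/60 ∈ [3/17, 9/17) → index 2
j=3: u_3=193/420 ∈ [3/17, 9/17) → index 2
j=4: u_4=253/420 ∈ [9/17, 12/17) → index 4
j=5: u_5=313/420 ∈ [12/17, 1) → index 6
j=6: u_6=373/420 ∈ [12/17, 1) → index 6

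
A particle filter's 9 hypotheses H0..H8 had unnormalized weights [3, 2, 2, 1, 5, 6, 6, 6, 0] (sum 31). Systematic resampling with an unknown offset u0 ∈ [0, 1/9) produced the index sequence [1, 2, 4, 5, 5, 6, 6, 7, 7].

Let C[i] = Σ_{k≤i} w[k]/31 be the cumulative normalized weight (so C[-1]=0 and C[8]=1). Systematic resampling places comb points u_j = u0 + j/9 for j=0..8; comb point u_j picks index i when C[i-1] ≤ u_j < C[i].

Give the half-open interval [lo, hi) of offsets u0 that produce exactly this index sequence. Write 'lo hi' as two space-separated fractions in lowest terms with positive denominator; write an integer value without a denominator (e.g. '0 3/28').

3/31 1/9

C = [3/31, 5/31, 7/31, 8/31, 13/31, 19/31, 25/31, 1, 1]
j=0 picked index 1: u0 ∈ [3/31, 5/31)
j=1 picked index 2: u0 ∈ [14/279, 32/279)
j=2 picked index 4: u0 ∈ [10/279, 55/279)
j=3 picked index 5: u0 ∈ [8/93, 26/93)
j=4 picked index 5: u0 ∈ [-7/279, 47/279)
j=5 picked index 6: u0 ∈ [16/279, 70/279)
j=6 picked index 6: u0 ∈ [-5/93, 13/93)
j=7 picked index 7: u0 ∈ [8/279, 2/9)
j=8 picked index 7: u0 ∈ [-23/279, 1/9)
intersection: [3/31, 1/9)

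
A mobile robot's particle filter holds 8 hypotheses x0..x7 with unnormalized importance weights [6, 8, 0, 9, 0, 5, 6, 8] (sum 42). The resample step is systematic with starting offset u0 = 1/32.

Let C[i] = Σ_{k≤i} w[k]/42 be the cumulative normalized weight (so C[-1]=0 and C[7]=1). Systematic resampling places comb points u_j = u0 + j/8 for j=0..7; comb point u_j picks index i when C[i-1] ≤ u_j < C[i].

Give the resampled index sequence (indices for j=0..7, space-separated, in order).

C = [1/7, 1/3, 1/3, 23/42, 23/42, 2/3, 17/21, 1]
j=0: u_0=1/32 ∈ [0, 1/7) → index 0
j=1: u_1=5/32 ∈ [1/7, 1/3) → index 1
j=2: u_2=9/32 ∈ [1/7, 1/3) → index 1
j=3: u_3=13/32 ∈ [1/3, 23/42) → index 3
j=4: u_4=17/32 ∈ [1/3, 23/42) → index 3
j=5: u_5=21/32 ∈ [23/42, 2/3) → index 5
j=6: u_6=25/32 ∈ [2/3, 17/21) → index 6
j=7: u_7=29/32 ∈ [17/21, 1) → index 7

0 1 1 3 3 5 6 7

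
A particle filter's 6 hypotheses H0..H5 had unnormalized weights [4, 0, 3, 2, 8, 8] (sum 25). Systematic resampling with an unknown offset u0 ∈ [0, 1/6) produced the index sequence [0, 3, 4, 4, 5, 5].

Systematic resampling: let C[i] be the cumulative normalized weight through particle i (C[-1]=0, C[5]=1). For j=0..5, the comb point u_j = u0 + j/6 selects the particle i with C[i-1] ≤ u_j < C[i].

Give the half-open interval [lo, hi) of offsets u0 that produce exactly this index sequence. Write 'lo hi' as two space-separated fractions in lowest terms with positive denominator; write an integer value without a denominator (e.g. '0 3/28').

17/150 4/25

C = [4/25, 4/25, 7/25, 9/25, 17/25, 1]
j=0 picked index 0: u0 ∈ [0, 4/25)
j=1 picked index 3: u0 ∈ [17/150, 29/150)
j=2 picked index 4: u0 ∈ [2/75, 26/75)
j=3 picked index 4: u0 ∈ [-7/50, 9/50)
j=4 picked index 5: u0 ∈ [1/75, 1/3)
j=5 picked index 5: u0 ∈ [-23/150, 1/6)
intersection: [17/150, 4/25)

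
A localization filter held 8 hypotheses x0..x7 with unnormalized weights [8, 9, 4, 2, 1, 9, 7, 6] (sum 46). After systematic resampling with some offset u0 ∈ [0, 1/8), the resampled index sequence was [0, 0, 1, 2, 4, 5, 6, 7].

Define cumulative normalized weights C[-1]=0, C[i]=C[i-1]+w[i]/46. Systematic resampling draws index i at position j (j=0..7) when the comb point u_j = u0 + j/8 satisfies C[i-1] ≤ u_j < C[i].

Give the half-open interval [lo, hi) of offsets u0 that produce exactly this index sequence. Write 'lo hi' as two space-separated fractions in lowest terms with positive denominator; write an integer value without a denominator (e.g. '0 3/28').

C = [4/23, 17/46, 21/46, 1/2, 12/23, 33/46, 20/23, 1]
j=0 picked index 0: u0 ∈ [0, 4/23)
j=1 picked index 0: u0 ∈ [-1/8, 9/184)
j=2 picked index 1: u0 ∈ [-7/92, 11/92)
j=3 picked index 2: u0 ∈ [-1/184, 15/184)
j=4 picked index 4: u0 ∈ [0, 1/46)
j=5 picked index 5: u0 ∈ [-19/184, 17/184)
j=6 picked index 6: u0 ∈ [-3/92, 11/92)
j=7 picked index 7: u0 ∈ [-1/184, 1/8)
intersection: [0, 1/46)

0 1/46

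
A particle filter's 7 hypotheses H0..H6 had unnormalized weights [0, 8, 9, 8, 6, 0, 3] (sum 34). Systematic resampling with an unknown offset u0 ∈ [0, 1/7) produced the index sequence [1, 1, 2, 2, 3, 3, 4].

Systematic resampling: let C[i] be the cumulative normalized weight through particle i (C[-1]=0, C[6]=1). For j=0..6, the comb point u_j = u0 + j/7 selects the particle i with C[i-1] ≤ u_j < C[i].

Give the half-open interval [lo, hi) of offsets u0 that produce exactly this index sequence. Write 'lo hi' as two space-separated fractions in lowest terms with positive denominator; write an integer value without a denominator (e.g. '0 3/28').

0 5/238

C = [0, 4/17, 1/2, 25/34, 31/34, 31/34, 1]
j=0 picked index 1: u0 ∈ [0, 4/17)
j=1 picked index 1: u0 ∈ [-1/7, 11/119)
j=2 picked index 2: u0 ∈ [-6/119, 3/14)
j=3 picked index 2: u0 ∈ [-23/119, 1/14)
j=4 picked index 3: u0 ∈ [-1/14, 39/238)
j=5 picked index 3: u0 ∈ [-3/14, 5/238)
j=6 picked index 4: u0 ∈ [-29/238, 13/238)
intersection: [0, 5/238)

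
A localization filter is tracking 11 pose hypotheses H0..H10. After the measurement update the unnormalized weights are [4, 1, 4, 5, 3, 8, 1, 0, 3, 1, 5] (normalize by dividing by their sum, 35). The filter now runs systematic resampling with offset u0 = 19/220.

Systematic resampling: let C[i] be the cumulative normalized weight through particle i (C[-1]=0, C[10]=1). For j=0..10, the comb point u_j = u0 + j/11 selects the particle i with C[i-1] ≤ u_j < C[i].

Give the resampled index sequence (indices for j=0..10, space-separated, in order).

C = [4/35, 1/7, 9/35, 2/5, 17/35, 5/7, 26/35, 26/35, 29/35, 6/7, 1]
j=0: u_0=19/220 ∈ [0, 4/35) → index 0
j=1: u_1=39/220 ∈ [1/7, 9/35) → index 2
j=2: u_2=59/220 ∈ [9/35, 2/5) → index 3
j=3: u_3=79/220 ∈ [9/35, 2/5) → index 3
j=4: u_4=9/20 ∈ [2/5, 17/35) → index 4
j=5: u_5=119/220 ∈ [17/35, 5/7) → index 5
j=6: u_6=139/220 ∈ [17/35, 5/7) → index 5
j=7: u_7=159/220 ∈ [5/7, 26/35) → index 6
j=8: u_8=179/220 ∈ [26/35, 29/35) → index 8
j=9: u_9=199/220 ∈ [6/7, 1) → index 10
j=10: u_10=219/220 ∈ [6/7, 1) → index 10

0 2 3 3 4 5 5 6 8 10 10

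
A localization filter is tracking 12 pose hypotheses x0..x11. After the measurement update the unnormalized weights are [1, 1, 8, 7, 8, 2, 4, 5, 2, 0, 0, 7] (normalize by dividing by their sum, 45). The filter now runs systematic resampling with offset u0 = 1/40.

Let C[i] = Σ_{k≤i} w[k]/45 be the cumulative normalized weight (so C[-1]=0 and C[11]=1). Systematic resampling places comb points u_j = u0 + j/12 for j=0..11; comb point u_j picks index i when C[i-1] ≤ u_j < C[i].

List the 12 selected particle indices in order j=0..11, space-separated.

C = [1/45, 2/45, 2/9, 17/45, 5/9, 3/5, 31/45, 4/5, 38/45, 38/45, 38/45, 1]
j=0: u_0=1/40 ∈ [1/45, 2/45) → index 1
j=1: u_1=13/120 ∈ [2/45, 2/9) → index 2
j=2: u_2=23/120 ∈ [2/45, 2/9) → index 2
j=3: u_3=11/40 ∈ [2/9, 17/45) → index 3
j=4: u_4=43/120 ∈ [2/9, 17/45) → index 3
j=5: u_5=53/120 ∈ [17/45, 5/9) → index 4
j=6: u_6=21/40 ∈ [17/45, 5/9) → index 4
j=7: u_7=73/120 ∈ [3/5, 31/45) → index 6
j=8: u_8=83/120 ∈ [31/45, 4/5) → index 7
j=9: u_9=31/40 ∈ [31/45, 4/5) → index 7
j=10: u_10=103/120 ∈ [38/45, 1) → index 11
j=11: u_11=113/120 ∈ [38/45, 1) → index 11

1 2 2 3 3 4 4 6 7 7 11 11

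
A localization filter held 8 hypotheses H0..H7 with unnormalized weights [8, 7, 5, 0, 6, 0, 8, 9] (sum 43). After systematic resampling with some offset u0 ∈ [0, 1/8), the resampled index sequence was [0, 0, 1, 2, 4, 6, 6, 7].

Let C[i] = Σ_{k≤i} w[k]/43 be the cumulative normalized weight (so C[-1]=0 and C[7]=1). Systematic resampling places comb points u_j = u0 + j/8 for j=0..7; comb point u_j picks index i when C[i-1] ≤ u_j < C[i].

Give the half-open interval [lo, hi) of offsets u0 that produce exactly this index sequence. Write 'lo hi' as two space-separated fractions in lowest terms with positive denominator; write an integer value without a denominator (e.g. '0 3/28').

0 7/172

C = [8/43, 15/43, 20/43, 20/43, 26/43, 26/43, 34/43, 1]
j=0 picked index 0: u0 ∈ [0, 8/43)
j=1 picked index 0: u0 ∈ [-1/8, 21/344)
j=2 picked index 1: u0 ∈ [-11/172, 17/172)
j=3 picked index 2: u0 ∈ [-9/344, 31/344)
j=4 picked index 4: u0 ∈ [-3/86, 9/86)
j=5 picked index 6: u0 ∈ [-7/344, 57/344)
j=6 picked index 6: u0 ∈ [-25/172, 7/172)
j=7 picked index 7: u0 ∈ [-29/344, 1/8)
intersection: [0, 7/172)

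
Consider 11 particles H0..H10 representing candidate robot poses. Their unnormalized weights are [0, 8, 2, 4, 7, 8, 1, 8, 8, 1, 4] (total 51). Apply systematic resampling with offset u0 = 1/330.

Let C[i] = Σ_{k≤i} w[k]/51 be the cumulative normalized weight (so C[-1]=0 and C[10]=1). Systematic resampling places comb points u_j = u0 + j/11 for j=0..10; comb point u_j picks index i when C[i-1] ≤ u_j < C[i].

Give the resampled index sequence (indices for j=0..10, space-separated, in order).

1 1 2 4 4 5 5 7 7 8 9

C = [0, 8/51, 10/51, 14/51, 7/17, 29/51, 10/17, 38/51, 46/51, 47/51, 1]
j=0: u_0=1/330 ∈ [0, 8/51) → index 1
j=1: u_1=31/330 ∈ [0, 8/51) → index 1
j=2: u_2=61/330 ∈ [8/51, 10/51) → index 2
j=3: u_3=91/330 ∈ [14/51, 7/17) → index 4
j=4: u_4=11/30 ∈ [14/51, 7/17) → index 4
j=5: u_5=151/330 ∈ [7/17, 29/51) → index 5
j=6: u_6=181/330 ∈ [7/17, 29/51) → index 5
j=7: u_7=211/330 ∈ [10/17, 38/51) → index 7
j=8: u_8=241/330 ∈ [10/17, 38/51) → index 7
j=9: u_9=271/330 ∈ [38/51, 46/51) → index 8
j=10: u_10=301/330 ∈ [46/51, 47/51) → index 9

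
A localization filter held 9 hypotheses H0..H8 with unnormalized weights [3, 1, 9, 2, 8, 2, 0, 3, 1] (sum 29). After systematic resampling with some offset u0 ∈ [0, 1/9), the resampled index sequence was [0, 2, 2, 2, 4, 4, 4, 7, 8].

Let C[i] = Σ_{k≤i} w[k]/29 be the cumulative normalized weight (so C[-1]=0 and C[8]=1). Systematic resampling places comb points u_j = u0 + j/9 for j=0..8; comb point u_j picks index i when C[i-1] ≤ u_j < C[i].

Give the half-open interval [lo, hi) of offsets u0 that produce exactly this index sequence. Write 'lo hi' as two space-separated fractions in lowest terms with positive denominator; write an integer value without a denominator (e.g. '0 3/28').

22/261 3/29

C = [3/29, 4/29, 13/29, 15/29, 23/29, 25/29, 25/29, 28/29, 1]
j=0 picked index 0: u0 ∈ [0, 3/29)
j=1 picked index 2: u0 ∈ [7/261, 88/261)
j=2 picked index 2: u0 ∈ [-22/261, 59/261)
j=3 picked index 2: u0 ∈ [-17/87, 10/87)
j=4 picked index 4: u0 ∈ [19/261, 91/261)
j=5 picked index 4: u0 ∈ [-10/261, 62/261)
j=6 picked index 4: u0 ∈ [-13/87, 11/87)
j=7 picked index 7: u0 ∈ [22/261, 49/261)
j=8 picked index 8: u0 ∈ [20/261, 1/9)
intersection: [22/261, 3/29)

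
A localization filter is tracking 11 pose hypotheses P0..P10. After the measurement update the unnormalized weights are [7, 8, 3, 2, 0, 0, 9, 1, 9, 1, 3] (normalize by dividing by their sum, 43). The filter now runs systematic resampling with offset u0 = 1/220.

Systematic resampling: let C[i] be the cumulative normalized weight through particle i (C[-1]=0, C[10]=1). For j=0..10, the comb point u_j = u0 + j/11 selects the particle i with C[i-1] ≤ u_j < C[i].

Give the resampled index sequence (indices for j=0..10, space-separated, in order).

0 0 1 1 2 3 6 6 8 8 9

C = [7/43, 15/43, 18/43, 20/43, 20/43, 20/43, 29/43, 30/43, 39/43, 40/43, 1]
j=0: u_0=1/220 ∈ [0, 7/43) → index 0
j=1: u_1=21/220 ∈ [0, 7/43) → index 0
j=2: u_2=41/220 ∈ [7/43, 15/43) → index 1
j=3: u_3=61/220 ∈ [7/43, 15/43) → index 1
j=4: u_4=81/220 ∈ [15/43, 18/43) → index 2
j=5: u_5=101/220 ∈ [18/43, 20/43) → index 3
j=6: u_6=11/20 ∈ [20/43, 29/43) → index 6
j=7: u_7=141/220 ∈ [20/43, 29/43) → index 6
j=8: u_8=161/220 ∈ [30/43, 39/43) → index 8
j=9: u_9=181/220 ∈ [30/43, 39/43) → index 8
j=10: u_10=201/220 ∈ [39/43, 40/43) → index 9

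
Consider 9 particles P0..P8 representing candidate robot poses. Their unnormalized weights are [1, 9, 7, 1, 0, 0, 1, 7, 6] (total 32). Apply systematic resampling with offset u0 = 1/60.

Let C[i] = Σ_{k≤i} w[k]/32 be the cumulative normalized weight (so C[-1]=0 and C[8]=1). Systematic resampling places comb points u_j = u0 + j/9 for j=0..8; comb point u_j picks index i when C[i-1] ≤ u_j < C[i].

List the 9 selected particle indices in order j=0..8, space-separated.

C = [1/32, 5/16, 17/32, 9/16, 9/16, 9/16, 19/32, 13/16, 1]
j=0: u_0=1/60 ∈ [0, 1/32) → index 0
j=1: u_1=23/180 ∈ [1/32, 5/16) → index 1
j=2: u_2=43/180 ∈ [1/32, 5/16) → index 1
j=3: u_3=7/20 ∈ [5/16, 17/32) → index 2
j=4: u_4=83/180 ∈ [5/16, 17/32) → index 2
j=5: u_5=103/180 ∈ [9/16, 19/32) → index 6
j=6: u_6=41/60 ∈ [19/32, 13/16) → index 7
j=7: u_7=143/180 ∈ [19/32, 13/16) → index 7
j=8: u_8=163/180 ∈ [13/16, 1) → index 8

0 1 1 2 2 6 7 7 8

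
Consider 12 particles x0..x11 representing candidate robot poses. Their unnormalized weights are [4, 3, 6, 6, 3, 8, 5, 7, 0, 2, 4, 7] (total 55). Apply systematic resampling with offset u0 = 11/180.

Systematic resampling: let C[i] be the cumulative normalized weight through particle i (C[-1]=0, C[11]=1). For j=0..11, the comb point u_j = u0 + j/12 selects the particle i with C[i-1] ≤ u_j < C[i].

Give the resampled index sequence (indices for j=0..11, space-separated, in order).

0 2 2 3 4 5 6 7 7 10 11 11

C = [4/55, 7/55, 13/55, 19/55, 2/5, 6/11, 7/11, 42/55, 42/55, 4/5, 48/55, 1]
j=0: u_0=11/180 ∈ [0, 4/55) → index 0
j=1: u_1=13/90 ∈ [7/55, 13/55) → index 2
j=2: u_2=41/180 ∈ [7/55, 13/55) → index 2
j=3: u_3=14/45 ∈ [13/55, 19/55) → index 3
j=4: u_4=71/180 ∈ [19/55, 2/5) → index 4
j=5: u_5=43/90 ∈ [2/5, 6/11) → index 5
j=6: u_6=101/180 ∈ [6/11, 7/11) → index 6
j=7: u_7=29/45 ∈ [7/11, 42/55) → index 7
j=8: u_8=131/180 ∈ [7/11, 42/55) → index 7
j=9: u_9=73/90 ∈ [4/5, 48/55) → index 10
j=10: u_10=161/180 ∈ [48/55, 1) → index 11
j=11: u_11=44/45 ∈ [48/55, 1) → index 11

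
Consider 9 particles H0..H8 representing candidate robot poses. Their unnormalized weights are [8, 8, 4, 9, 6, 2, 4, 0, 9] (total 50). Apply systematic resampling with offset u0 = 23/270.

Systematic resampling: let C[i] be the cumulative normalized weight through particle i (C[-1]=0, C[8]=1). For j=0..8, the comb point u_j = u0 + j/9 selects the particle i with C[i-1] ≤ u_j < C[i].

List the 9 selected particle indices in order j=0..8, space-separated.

0 1 1 3 3 4 6 8 8

C = [4/25, 8/25, 2/5, 29/50, 7/10, 37/50, 41/50, 41/50, 1]
j=0: u_0=23/270 ∈ [0, 4/25) → index 0
j=1: u_1=53/270 ∈ [4/25, 8/25) → index 1
j=2: u_2=83/270 ∈ [4/25, 8/25) → index 1
j=3: u_3=113/270 ∈ [2/5, 29/50) → index 3
j=4: u_4=143/270 ∈ [2/5, 29/50) → index 3
j=5: u_5=173/270 ∈ [29/50, 7/10) → index 4
j=6: u_6=203/270 ∈ [37/50, 41/50) → index 6
j=7: u_7=233/270 ∈ [41/50, 1) → index 8
j=8: u_8=263/270 ∈ [41/50, 1) → index 8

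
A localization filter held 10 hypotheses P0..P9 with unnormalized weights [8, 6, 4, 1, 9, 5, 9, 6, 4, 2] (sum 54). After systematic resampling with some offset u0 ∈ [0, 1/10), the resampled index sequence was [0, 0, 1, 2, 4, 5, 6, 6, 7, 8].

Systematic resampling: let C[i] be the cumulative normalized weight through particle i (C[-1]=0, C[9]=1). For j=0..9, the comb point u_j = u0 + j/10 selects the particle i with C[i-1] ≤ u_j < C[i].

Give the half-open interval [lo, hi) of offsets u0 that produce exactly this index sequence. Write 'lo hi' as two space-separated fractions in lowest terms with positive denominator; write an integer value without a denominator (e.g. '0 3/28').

C = [4/27, 7/27, 1/3, 19/54, 14/27, 11/18, 7/9, 8/9, 26/27, 1]
j=0 picked index 0: u0 ∈ [0, 4/27)
j=1 picked index 0: u0 ∈ [-1/10, 13/270)
j=2 picked index 1: u0 ∈ [-7/135, 8/135)
j=3 picked index 2: u0 ∈ [-11/270, 1/30)
j=4 picked index 4: u0 ∈ [-13/270, 16/135)
j=5 picked index 5: u0 ∈ [1/54, 1/9)
j=6 picked index 6: u0 ∈ [1/90, 8/45)
j=7 picked index 6: u0 ∈ [-4/45, 7/90)
j=8 picked index 7: u0 ∈ [-1/45, 4/45)
j=9 picked index 8: u0 ∈ [-1/90, 17/270)
intersection: [1/54, 1/30)

1/54 1/30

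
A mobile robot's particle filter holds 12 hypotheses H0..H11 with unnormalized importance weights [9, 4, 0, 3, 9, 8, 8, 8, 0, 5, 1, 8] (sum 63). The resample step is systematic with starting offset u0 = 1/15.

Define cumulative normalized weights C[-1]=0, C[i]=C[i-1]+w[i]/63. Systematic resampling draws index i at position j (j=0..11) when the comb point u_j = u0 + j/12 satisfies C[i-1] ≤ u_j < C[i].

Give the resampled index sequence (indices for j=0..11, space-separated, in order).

C = [1/7, 13/63, 13/63, 16/63, 25/63, 11/21, 41/63, 7/9, 7/9, 6/7, 55/63, 1]
j=0: u_0=1/15 ∈ [0, 1/7) → index 0
j=1: u_1=3/20 ∈ [1/7, 13/63) → index 1
j=2: u_2=7/30 ∈ [13/63, 16/63) → index 3
j=3: u_3=19/60 ∈ [16/63, 25/63) → index 4
j=4: u_4=2/5 ∈ [25/63, 11/21) → index 5
j=5: u_5=29/60 ∈ [25/63, 11/21) → index 5
j=6: u_6=17/30 ∈ [11/21, 41/63) → index 6
j=7: u_7=13/20 ∈ [11/21, 41/63) → index 6
j=8: u_8=11/15 ∈ [41/63, 7/9) → index 7
j=9: u_9=49/60 ∈ [7/9, 6/7) → index 9
j=10: u_10=9/10 ∈ [55/63, 1) → index 11
j=11: u_11=59/60 ∈ [55/63, 1) → index 11

0 1 3 4 5 5 6 6 7 9 11 11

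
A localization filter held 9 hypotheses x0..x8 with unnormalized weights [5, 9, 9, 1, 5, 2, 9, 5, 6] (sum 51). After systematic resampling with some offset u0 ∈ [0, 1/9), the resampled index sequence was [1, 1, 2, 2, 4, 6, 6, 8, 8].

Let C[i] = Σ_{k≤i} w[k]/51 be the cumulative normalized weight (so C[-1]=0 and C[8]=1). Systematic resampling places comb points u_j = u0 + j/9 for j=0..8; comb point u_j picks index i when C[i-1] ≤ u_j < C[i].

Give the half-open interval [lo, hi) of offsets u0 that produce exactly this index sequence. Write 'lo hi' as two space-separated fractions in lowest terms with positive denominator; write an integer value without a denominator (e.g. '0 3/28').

16/153 1/9

C = [5/51, 14/51, 23/51, 8/17, 29/51, 31/51, 40/51, 15/17, 1]
j=0 picked index 1: u0 ∈ [5/51, 14/51)
j=1 picked index 1: u0 ∈ [-2/153, 25/153)
j=2 picked index 2: u0 ∈ [8/153, 35/153)
j=3 picked index 2: u0 ∈ [-1/17, 2/17)
j=4 picked index 4: u0 ∈ [4/153, 19/153)
j=5 picked index 6: u0 ∈ [8/153, 35/153)
j=6 picked index 6: u0 ∈ [-1/17, 2/17)
j=7 picked index 8: u0 ∈ [16/153, 2/9)
j=8 picked index 8: u0 ∈ [-1/153, 1/9)
intersection: [16/153, 1/9)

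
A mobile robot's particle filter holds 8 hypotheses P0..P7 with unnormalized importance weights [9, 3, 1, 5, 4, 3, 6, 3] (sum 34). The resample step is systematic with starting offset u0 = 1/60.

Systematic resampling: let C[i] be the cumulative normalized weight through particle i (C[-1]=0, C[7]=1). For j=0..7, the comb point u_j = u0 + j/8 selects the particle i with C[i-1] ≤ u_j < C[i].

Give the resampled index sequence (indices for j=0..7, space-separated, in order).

C = [9/34, 6/17, 13/34, 9/17, 11/17, 25/34, 31/34, 1]
j=0: u_0=1/60 ∈ [0, 9/34) → index 0
j=1: u_1=17/120 ∈ [0, 9/34) → index 0
j=2: u_2=4/15 ∈ [9/34, 6/17) → index 1
j=3: u_3=47/120 ∈ [13/34, 9/17) → index 3
j=4: u_4=31/60 ∈ [13/34, 9/17) → index 3
j=5: u_5=77/120 ∈ [9/17, 11/17) → index 4
j=6: u_6=23/30 ∈ [25/34, 31/34) → index 6
j=7: u_7=107/120 ∈ [25/34, 31/34) → index 6

0 0 1 3 3 4 6 6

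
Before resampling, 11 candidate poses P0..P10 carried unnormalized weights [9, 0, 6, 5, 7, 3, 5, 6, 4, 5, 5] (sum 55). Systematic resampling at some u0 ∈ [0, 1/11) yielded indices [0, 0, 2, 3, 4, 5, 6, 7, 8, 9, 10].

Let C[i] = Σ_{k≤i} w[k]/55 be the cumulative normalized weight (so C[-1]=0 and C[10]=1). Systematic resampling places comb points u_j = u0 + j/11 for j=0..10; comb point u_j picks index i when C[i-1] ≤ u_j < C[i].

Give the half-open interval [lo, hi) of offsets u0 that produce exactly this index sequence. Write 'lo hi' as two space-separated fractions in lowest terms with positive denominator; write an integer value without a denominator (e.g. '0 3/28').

2/55 4/55

C = [9/55, 9/55, 3/11, 4/11, 27/55, 6/11, 7/11, 41/55, 9/11, 10/11, 1]
j=0 picked index 0: u0 ∈ [0, 9/55)
j=1 picked index 0: u0 ∈ [-1/11, 4/55)
j=2 picked index 2: u0 ∈ [-1/55, 1/11)
j=3 picked index 3: u0 ∈ [0, 1/11)
j=4 picked index 4: u0 ∈ [0, 7/55)
j=5 picked index 5: u0 ∈ [2/55, 1/11)
j=6 picked index 6: u0 ∈ [0, 1/11)
j=7 picked index 7: u0 ∈ [0, 6/55)
j=8 picked index 8: u0 ∈ [1/55, 1/11)
j=9 picked index 9: u0 ∈ [0, 1/11)
j=10 picked index 10: u0 ∈ [0, 1/11)
intersection: [2/55, 4/55)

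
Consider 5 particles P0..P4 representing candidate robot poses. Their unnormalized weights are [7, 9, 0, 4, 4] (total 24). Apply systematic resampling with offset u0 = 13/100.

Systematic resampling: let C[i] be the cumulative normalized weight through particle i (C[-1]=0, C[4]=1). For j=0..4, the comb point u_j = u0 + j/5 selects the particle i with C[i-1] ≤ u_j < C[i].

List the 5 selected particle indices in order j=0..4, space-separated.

0 1 1 3 4

C = [7/24, 2/3, 2/3, 5/6, 1]
j=0: u_0=13/100 ∈ [0, 7/24) → index 0
j=1: u_1=33/100 ∈ [7/24, 2/3) → index 1
j=2: u_2=53/100 ∈ [7/24, 2/3) → index 1
j=3: u_3=73/100 ∈ [2/3, 5/6) → index 3
j=4: u_4=93/100 ∈ [5/6, 1) → index 4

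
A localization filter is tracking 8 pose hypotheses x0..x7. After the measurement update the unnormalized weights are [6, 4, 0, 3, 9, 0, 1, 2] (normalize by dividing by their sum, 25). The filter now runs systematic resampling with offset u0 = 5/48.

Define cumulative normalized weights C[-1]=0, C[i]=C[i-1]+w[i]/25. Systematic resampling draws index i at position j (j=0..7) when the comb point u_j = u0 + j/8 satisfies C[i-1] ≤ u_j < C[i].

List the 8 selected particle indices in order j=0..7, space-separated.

C = [6/25, 2/5, 2/5, 13/25, 22/25, 22/25, 23/25, 1]
j=0: u_0=5/48 ∈ [0, 6/25) → index 0
j=1: u_1=11/48 ∈ [0, 6/25) → index 0
j=2: u_2=17/48 ∈ [6/25, 2/5) → index 1
j=3: u_3=23/48 ∈ [2/5, 13/25) → index 3
j=4: u_4=29/48 ∈ [13/25, 22/25) → index 4
j=5: u_5=35/48 ∈ [13/25, 22/25) → index 4
j=6: u_6=41/48 ∈ [13/25, 22/25) → index 4
j=7: u_7=47/48 ∈ [23/25, 1) → index 7

0 0 1 3 4 4 4 7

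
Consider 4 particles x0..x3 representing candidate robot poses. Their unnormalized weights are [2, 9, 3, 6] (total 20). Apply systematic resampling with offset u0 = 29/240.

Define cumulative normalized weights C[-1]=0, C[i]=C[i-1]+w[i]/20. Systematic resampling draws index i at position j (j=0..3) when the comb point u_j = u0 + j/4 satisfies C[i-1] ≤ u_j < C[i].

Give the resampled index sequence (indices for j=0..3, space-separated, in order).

C = [1/10, 11/20, 7/10, 1]
j=0: u_0=29/240 ∈ [1/10, 11/20) → index 1
j=1: u_1=89/240 ∈ [1/10, 11/20) → index 1
j=2: u_2=149/240 ∈ [11/20, 7/10) → index 2
j=3: u_3=209/240 ∈ [7/10, 1) → index 3

1 1 2 3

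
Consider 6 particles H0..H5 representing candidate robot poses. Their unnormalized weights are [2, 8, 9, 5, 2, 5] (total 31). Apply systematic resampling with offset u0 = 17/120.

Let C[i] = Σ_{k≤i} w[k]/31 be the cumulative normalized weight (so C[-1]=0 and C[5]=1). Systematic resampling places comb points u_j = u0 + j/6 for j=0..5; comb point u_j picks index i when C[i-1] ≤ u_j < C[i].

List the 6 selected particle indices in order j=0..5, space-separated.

1 1 2 3 4 5

C = [2/31, 10/31, 19/31, 24/31, 26/31, 1]
j=0: u_0=17/120 ∈ [2/31, 10/31) → index 1
j=1: u_1=37/120 ∈ [2/31, 10/31) → index 1
j=2: u_2=19/40 ∈ [10/31, 19/31) → index 2
j=3: u_3=77/120 ∈ [19/31, 24/31) → index 3
j=4: u_4=97/120 ∈ [24/31, 26/31) → index 4
j=5: u_5=39/40 ∈ [26/31, 1) → index 5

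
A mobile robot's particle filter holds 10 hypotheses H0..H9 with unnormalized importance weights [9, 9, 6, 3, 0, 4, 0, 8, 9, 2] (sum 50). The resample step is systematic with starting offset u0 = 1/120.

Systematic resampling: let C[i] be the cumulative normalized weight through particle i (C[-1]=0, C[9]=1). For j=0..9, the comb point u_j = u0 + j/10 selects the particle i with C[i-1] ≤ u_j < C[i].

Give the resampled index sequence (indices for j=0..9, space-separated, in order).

0 0 1 1 2 3 5 7 8 8

C = [9/50, 9/25, 12/25, 27/50, 27/50, 31/50, 31/50, 39/50, 24/25, 1]
j=0: u_0=1/120 ∈ [0, 9/50) → index 0
j=1: u_1=13/120 ∈ [0, 9/50) → index 0
j=2: u_2=5/24 ∈ [9/50, 9/25) → index 1
j=3: u_3=37/120 ∈ [9/50, 9/25) → index 1
j=4: u_4=49/120 ∈ [9/25, 12/25) → index 2
j=5: u_5=61/120 ∈ [12/25, 27/50) → index 3
j=6: u_6=73/120 ∈ [27/50, 31/50) → index 5
j=7: u_7=17/24 ∈ [31/50, 39/50) → index 7
j=8: u_8=97/120 ∈ [39/50, 24/25) → index 8
j=9: u_9=109/120 ∈ [39/50, 24/25) → index 8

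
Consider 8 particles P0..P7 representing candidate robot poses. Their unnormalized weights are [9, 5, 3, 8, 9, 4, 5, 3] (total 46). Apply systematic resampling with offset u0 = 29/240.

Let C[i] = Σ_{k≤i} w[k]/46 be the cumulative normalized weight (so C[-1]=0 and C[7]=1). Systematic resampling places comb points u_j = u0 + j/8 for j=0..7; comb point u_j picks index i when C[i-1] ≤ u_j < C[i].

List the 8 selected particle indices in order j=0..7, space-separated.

C = [9/46, 7/23, 17/46, 25/46, 17/23, 19/23, 43/46, 1]
j=0: u_0=29/240 ∈ [0, 9/46) → index 0
j=1: u_1=59/240 ∈ [9/46, 7/23) → index 1
j=2: u_2=89/240 ∈ [17/46, 25/46) → index 3
j=3: u_3=119/240 ∈ [17/46, 25/46) → index 3
j=4: u_4=149/240 ∈ [25/46, 17/23) → index 4
j=5: u_5=179/240 ∈ [17/23, 19/23) → index 5
j=6: u_6=209/240 ∈ [19/23, 43/46) → index 6
j=7: u_7=239/240 ∈ [43/46, 1) → index 7

0 1 3 3 4 5 6 7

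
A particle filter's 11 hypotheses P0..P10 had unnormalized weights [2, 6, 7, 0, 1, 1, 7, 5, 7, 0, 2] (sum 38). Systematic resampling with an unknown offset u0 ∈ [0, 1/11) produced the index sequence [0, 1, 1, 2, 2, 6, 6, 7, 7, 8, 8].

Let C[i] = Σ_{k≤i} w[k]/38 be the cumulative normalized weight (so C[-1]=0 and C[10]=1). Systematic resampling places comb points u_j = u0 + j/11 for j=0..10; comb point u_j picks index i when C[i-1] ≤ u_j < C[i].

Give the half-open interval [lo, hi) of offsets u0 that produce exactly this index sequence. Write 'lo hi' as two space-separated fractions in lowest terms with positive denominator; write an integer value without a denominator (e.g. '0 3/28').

0 6/209

C = [1/19, 4/19, 15/38, 15/38, 8/19, 17/38, 12/19, 29/38, 18/19, 18/19, 1]
j=0 picked index 0: u0 ∈ [0, 1/19)
j=1 picked index 1: u0 ∈ [-8/209, 25/209)
j=2 picked index 1: u0 ∈ [-27/209, 6/209)
j=3 picked index 2: u0 ∈ [-13/209, 51/418)
j=4 picked index 2: u0 ∈ [-32/209, 13/418)
j=5 picked index 6: u0 ∈ [-3/418, 37/209)
j=6 picked index 6: u0 ∈ [-41/418, 18/209)
j=7 picked index 7: u0 ∈ [-1/209, 53/418)
j=8 picked index 7: u0 ∈ [-20/209, 15/418)
j=9 picked index 8: u0 ∈ [-23/418, 27/209)
j=10 picked index 8: u0 ∈ [-61/418, 8/209)
intersection: [0, 6/209)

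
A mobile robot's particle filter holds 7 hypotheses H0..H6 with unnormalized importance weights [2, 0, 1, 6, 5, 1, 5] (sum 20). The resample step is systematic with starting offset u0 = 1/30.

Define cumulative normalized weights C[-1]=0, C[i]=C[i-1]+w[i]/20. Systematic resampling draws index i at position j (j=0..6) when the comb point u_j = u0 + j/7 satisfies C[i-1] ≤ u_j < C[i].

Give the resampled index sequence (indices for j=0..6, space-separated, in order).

C = [1/10, 1/10, 3/20, 9/20, 7/10, 3/4, 1]
j=0: u_0=1/30 ∈ [0, 1/10) → index 0
j=1: u_1=37/210 ∈ [3/20, 9/20) → index 3
j=2: u_2=67/210 ∈ [3/20, 9/20) → index 3
j=3: u_3=97/210 ∈ [9/20, 7/10) → index 4
j=4: u_4=127/210 ∈ [9/20, 7/10) → index 4
j=5: u_5=157/210 ∈ [7/10, 3/4) → index 5
j=6: u_6=187/210 ∈ [3/4, 1) → index 6

0 3 3 4 4 5 6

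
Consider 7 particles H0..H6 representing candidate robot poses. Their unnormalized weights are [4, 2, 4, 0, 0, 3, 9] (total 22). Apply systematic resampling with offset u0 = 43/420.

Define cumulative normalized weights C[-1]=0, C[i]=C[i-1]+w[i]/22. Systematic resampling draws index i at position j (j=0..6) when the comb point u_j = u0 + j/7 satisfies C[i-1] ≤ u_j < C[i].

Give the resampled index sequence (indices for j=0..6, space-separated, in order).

0 1 2 5 6 6 6

C = [2/11, 3/11, 5/11, 5/11, 5/11, 13/22, 1]
j=0: u_0=43/420 ∈ [0, 2/11) → index 0
j=1: u_1=103/420 ∈ [2/11, 3/11) → index 1
j=2: u_2=163/420 ∈ [3/11, 5/11) → index 2
j=3: u_3=223/420 ∈ [5/11, 13/22) → index 5
j=4: u_4=283/420 ∈ [13/22, 1) → index 6
j=5: u_5=49/60 ∈ [13/22, 1) → index 6
j=6: u_6=403/420 ∈ [13/22, 1) → index 6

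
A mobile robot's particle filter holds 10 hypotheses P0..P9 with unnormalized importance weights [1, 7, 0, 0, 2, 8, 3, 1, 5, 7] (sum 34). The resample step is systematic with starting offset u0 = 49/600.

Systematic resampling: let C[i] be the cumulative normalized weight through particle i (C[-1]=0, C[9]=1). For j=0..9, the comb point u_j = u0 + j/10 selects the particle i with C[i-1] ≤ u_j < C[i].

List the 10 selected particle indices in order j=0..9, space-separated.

C = [1/34, 4/17, 4/17, 4/17, 5/17, 9/17, 21/34, 11/17, 27/34, 1]
j=0: u_0=49/600 ∈ [1/34, 4/17) → index 1
j=1: u_1=109/600 ∈ [1/34, 4/17) → index 1
j=2: u_2=169/600 ∈ [4/17, 5/17) → index 4
j=3: u_3=229/600 ∈ [5/17, 9/17) → index 5
j=4: u_4=289/600 ∈ [5/17, 9/17) → index 5
j=5: u_5=349/600 ∈ [9/17, 21/34) → index 6
j=6: u_6=409/600 ∈ [11/17, 27/34) → index 8
j=7: u_7=469/600 ∈ [11/17, 27/34) → index 8
j=8: u_8=529/600 ∈ [27/34, 1) → index 9
j=9: u_9=589/600 ∈ [27/34, 1) → index 9

1 1 4 5 5 6 8 8 9 9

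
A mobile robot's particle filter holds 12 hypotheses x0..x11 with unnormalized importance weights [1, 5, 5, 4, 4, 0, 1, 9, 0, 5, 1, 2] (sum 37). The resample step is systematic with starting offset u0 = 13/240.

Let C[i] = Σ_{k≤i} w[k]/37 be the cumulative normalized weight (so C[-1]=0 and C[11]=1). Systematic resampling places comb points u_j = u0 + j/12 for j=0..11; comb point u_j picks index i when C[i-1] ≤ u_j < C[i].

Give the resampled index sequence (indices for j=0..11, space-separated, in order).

1 1 2 3 3 4 7 7 7 9 9 11

C = [1/37, 6/37, 11/37, 15/37, 19/37, 19/37, 20/37, 29/37, 29/37, 34/37, 35/37, 1]
j=0: u_0=13/240 ∈ [1/37, 6/37) → index 1
j=1: u_1=11/80 ∈ [1/37, 6/37) → index 1
j=2: u_2=53/240 ∈ [6/37, 11/37) → index 2
j=3: u_3=73/240 ∈ [11/37, 15/37) → index 3
j=4: u_4=31/80 ∈ [11/37, 15/37) → index 3
j=5: u_5=113/240 ∈ [15/37, 19/37) → index 4
j=6: u_6=133/240 ∈ [20/37, 29/37) → index 7
j=7: u_7=51/80 ∈ [20/37, 29/37) → index 7
j=8: u_8=173/240 ∈ [20/37, 29/37) → index 7
j=9: u_9=193/240 ∈ [29/37, 34/37) → index 9
j=10: u_10=71/80 ∈ [29/37, 34/37) → index 9
j=11: u_11=233/240 ∈ [35/37, 1) → index 11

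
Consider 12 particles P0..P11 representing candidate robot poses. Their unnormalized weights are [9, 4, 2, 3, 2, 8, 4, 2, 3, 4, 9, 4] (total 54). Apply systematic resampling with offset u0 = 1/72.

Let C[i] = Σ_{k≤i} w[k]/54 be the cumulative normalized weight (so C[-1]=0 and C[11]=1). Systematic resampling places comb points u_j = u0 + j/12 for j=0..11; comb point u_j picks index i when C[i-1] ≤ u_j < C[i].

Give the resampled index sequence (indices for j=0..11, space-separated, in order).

0 0 1 2 4 5 5 7 8 10 10 11

C = [1/6, 13/54, 5/18, 1/3, 10/27, 14/27, 16/27, 17/27, 37/54, 41/54, 25/27, 1]
j=0: u_0=1/72 ∈ [0, 1/6) → index 0
j=1: u_1=7/72 ∈ [0, 1/6) → index 0
j=2: u_2=13/72 ∈ [1/6, 13/54) → index 1
j=3: u_3=19/72 ∈ [13/54, 5/18) → index 2
j=4: u_4=25/72 ∈ [1/3, 10/27) → index 4
j=5: u_5=31/72 ∈ [10/27, 14/27) → index 5
j=6: u_6=37/72 ∈ [10/27, 14/27) → index 5
j=7: u_7=43/72 ∈ [16/27, 17/27) → index 7
j=8: u_8=49/72 ∈ [17/27, 37/54) → index 8
j=9: u_9=55/72 ∈ [41/54, 25/27) → index 10
j=10: u_10=61/72 ∈ [41/54, 25/27) → index 10
j=11: u_11=67/72 ∈ [25/27, 1) → index 11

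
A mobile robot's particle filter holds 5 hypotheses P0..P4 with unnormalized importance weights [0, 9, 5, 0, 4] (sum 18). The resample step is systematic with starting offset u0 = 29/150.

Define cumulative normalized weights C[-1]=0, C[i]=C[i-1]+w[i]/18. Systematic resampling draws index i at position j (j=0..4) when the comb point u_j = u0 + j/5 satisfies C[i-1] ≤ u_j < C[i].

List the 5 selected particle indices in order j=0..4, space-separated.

1 1 2 4 4

C = [0, 1/2, 7/9, 7/9, 1]
j=0: u_0=29/150 ∈ [0, 1/2) → index 1
j=1: u_1=59/150 ∈ [0, 1/2) → index 1
j=2: u_2=89/150 ∈ [1/2, 7/9) → index 2
j=3: u_3=119/150 ∈ [7/9, 1) → index 4
j=4: u_4=149/150 ∈ [7/9, 1) → index 4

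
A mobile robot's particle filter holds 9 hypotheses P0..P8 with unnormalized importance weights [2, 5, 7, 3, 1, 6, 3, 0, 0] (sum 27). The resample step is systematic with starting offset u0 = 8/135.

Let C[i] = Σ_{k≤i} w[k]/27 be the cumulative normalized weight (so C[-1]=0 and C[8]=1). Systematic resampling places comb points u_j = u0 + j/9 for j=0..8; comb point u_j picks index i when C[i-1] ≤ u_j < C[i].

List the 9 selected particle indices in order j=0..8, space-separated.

C = [2/27, 7/27, 14/27, 17/27, 2/3, 8/9, 1, 1, 1]
j=0: u_0=8/135 ∈ [0, 2/27) → index 0
j=1: u_1=23/135 ∈ [2/27, 7/27) → index 1
j=2: u_2=38/135 ∈ [7/27, 14/27) → index 2
j=3: u_3=53/135 ∈ [7/27, 14/27) → index 2
j=4: u_4=68/135 ∈ [7/27, 14/27) → index 2
j=5: u_5=83/135 ∈ [14/27, 17/27) → index 3
j=6: u_6=98/135 ∈ [2/3, 8/9) → index 5
j=7: u_7=113/135 ∈ [2/3, 8/9) → index 5
j=8: u_8=128/135 ∈ [8/9, 1) → index 6

0 1 2 2 2 3 5 5 6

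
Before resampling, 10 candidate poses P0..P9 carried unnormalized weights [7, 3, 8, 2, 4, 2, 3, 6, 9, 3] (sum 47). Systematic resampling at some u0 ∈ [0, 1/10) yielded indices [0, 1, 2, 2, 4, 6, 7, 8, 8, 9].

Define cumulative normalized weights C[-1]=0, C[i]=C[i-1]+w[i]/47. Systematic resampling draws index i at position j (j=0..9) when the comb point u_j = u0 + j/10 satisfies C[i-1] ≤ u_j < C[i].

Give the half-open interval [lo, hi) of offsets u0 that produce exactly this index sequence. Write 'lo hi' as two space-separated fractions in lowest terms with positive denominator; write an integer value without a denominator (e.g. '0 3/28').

C = [7/47, 10/47, 18/47, 20/47, 24/47, 26/47, 29/47, 35/47, 44/47, 1]
j=0 picked index 0: u0 ∈ [0, 7/47)
j=1 picked index 1: u0 ∈ [23/470, 53/470)
j=2 picked index 2: u0 ∈ [3/235, 43/235)
j=3 picked index 2: u0 ∈ [-41/470, 39/470)
j=4 picked index 4: u0 ∈ [6/235, 26/235)
j=5 picked index 6: u0 ∈ [5/94, 11/94)
j=6 picked index 7: u0 ∈ [4/235, 34/235)
j=7 picked index 8: u0 ∈ [21/470, 111/470)
j=8 picked index 8: u0 ∈ [-13/235, 32/235)
j=9 picked index 9: u0 ∈ [17/470, 1/10)
intersection: [5/94, 39/470)

5/94 39/470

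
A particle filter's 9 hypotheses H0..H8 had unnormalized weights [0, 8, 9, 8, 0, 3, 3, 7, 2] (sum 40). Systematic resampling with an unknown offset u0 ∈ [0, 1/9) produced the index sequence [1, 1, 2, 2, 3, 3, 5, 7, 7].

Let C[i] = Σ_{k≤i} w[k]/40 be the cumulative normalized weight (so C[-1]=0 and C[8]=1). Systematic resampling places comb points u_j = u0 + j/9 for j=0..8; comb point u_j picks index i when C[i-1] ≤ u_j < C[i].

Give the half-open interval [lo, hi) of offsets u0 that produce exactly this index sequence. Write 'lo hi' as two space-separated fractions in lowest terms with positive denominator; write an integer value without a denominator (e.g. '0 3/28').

C = [0, 1/5, 17/40, 5/8, 5/8, 7/10, 31/40, 19/20, 1]
j=0 picked index 1: u0 ∈ [0, 1/5)
j=1 picked index 1: u0 ∈ [-1/9, 4/45)
j=2 picked index 2: u0 ∈ [-1/45, 73/360)
j=3 picked index 2: u0 ∈ [-2/15, 11/120)
j=4 picked index 3: u0 ∈ [-7/360, 13/72)
j=5 picked index 3: u0 ∈ [-47/360, 5/72)
j=6 picked index 5: u0 ∈ [-1/24, 1/30)
j=7 picked index 7: u0 ∈ [-1/360, 31/180)
j=8 picked index 7: u0 ∈ [-41/360, 11/180)
intersection: [0, 1/30)

0 1/30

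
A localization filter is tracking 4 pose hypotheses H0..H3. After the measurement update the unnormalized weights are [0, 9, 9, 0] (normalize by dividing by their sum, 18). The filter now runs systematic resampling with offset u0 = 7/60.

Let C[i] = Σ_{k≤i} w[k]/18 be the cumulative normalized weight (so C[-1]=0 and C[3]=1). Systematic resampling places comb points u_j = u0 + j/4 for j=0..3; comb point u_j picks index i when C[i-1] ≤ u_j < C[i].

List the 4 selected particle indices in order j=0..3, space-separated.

1 1 2 2

C = [0, 1/2, 1, 1]
j=0: u_0=7/60 ∈ [0, 1/2) → index 1
j=1: u_1=11/30 ∈ [0, 1/2) → index 1
j=2: u_2=37/60 ∈ [1/2, 1) → index 2
j=3: u_3=13/15 ∈ [1/2, 1) → index 2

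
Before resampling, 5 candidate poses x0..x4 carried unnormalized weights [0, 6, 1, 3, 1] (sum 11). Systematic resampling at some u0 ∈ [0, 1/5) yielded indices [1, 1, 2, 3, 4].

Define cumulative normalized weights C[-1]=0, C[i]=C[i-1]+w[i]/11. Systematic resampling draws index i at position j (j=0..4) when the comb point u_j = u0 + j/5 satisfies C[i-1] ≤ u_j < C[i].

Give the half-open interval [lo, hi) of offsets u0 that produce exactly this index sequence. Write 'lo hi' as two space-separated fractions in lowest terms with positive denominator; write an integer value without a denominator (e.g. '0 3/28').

C = [0, 6/11, 7/11, 10/11, 1]
j=0 picked index 1: u0 ∈ [0, 6/11)
j=1 picked index 1: u0 ∈ [-1/5, 19/55)
j=2 picked index 2: u0 ∈ [8/55, 13/55)
j=3 picked index 3: u0 ∈ [2/55, 17/55)
j=4 picked index 4: u0 ∈ [6/55, 1/5)
intersection: [8/55, 1/5)

8/55 1/5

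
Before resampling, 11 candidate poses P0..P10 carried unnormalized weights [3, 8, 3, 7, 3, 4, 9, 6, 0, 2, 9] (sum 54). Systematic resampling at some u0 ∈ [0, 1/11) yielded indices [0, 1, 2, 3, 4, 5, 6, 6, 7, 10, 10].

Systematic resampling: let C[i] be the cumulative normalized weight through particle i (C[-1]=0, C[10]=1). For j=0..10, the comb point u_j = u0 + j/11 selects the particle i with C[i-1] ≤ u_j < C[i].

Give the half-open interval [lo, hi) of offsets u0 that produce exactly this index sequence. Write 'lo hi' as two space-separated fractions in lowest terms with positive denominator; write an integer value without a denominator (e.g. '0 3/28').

C = [1/18, 11/54, 7/27, 7/18, 4/9, 14/27, 37/54, 43/54, 43/54, 5/6, 1]
j=0 picked index 0: u0 ∈ [0, 1/18)
j=1 picked index 1: u0 ∈ [-7/198, 67/594)
j=2 picked index 2: u0 ∈ [13/594, 23/297)
j=3 picked index 3: u0 ∈ [-4/297, 23/198)
j=4 picked index 4: u0 ∈ [5/198, 8/99)
j=5 picked index 5: u0 ∈ [-1/99, 19/297)
j=6 picked index 6: u0 ∈ [-8/297, 83/594)
j=7 picked index 6: u0 ∈ [-35/297, 29/594)
j=8 picked index 7: u0 ∈ [-25/594, 41/594)
j=9 picked index 10: u0 ∈ [1/66, 2/11)
j=10 picked index 10: u0 ∈ [-5/66, 1/11)
intersection: [5/198, 29/594)

5/198 29/594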